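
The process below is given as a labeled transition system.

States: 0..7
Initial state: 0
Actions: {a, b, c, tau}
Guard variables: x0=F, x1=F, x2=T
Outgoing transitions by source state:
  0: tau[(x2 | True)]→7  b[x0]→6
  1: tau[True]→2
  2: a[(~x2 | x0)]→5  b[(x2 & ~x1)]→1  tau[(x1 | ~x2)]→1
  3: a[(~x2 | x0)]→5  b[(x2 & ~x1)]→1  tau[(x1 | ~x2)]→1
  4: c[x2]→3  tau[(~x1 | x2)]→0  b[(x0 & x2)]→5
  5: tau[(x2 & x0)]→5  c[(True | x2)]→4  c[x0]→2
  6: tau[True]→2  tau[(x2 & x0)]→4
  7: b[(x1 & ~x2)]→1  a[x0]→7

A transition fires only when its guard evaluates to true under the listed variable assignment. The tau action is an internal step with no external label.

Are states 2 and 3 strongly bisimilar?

Answer: BISIMILAR

Analysis:
Bisimulation quotient by refinement:
  π0 = {{0,1,2,3,4,5,6,7}}
  π1 = {{0,1,6},{2,3},{4},{5},{7}}
  π2 = {{0},{1,6},{2,3},{4},{5},{7}}
stable after 3 split(s): 6 block(s)
class of 2: {2,3}; class of 3: {2,3}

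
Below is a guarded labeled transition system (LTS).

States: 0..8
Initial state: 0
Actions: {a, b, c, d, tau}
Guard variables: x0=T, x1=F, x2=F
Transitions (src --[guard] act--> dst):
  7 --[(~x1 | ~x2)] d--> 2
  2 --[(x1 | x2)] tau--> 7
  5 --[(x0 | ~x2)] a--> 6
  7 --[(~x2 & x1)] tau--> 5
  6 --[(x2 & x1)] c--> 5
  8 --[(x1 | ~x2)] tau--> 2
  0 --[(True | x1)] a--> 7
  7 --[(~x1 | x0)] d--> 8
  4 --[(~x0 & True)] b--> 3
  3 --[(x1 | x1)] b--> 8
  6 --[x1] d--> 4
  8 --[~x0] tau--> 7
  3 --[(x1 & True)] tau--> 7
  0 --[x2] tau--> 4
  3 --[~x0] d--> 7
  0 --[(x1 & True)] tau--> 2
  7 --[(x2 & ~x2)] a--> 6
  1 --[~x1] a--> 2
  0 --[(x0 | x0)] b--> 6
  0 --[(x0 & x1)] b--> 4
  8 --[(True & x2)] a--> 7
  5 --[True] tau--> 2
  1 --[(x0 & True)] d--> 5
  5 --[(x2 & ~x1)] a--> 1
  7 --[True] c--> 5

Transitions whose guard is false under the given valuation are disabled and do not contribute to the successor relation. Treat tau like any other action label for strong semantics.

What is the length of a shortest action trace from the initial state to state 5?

Layered search for 5:
  L0 = {0}
  L1 = {6,7}
  L2 = {2,5,8}
first hit 5 at d=2 via a·c

Answer: 2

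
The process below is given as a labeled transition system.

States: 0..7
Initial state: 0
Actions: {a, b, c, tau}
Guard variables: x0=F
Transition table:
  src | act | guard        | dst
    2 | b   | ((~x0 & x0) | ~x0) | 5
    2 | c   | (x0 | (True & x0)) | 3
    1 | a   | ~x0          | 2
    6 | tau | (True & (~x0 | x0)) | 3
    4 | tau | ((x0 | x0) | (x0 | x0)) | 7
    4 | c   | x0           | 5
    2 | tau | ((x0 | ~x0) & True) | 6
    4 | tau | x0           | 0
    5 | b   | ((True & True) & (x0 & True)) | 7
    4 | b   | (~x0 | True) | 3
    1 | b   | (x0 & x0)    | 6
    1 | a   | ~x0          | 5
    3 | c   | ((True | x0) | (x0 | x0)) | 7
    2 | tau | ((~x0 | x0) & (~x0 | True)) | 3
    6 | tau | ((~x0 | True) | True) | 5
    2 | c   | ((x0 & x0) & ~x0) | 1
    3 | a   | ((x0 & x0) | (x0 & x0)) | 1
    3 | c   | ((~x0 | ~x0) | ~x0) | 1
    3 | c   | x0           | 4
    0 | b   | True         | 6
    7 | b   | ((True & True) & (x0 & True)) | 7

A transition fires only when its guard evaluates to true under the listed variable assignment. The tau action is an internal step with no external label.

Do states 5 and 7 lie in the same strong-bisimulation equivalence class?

Answer: BISIMILAR

Trace:
Compute ~ classes (split until stable):
  P[0] = {{0,1,2,3,4,5,6,7}}
  P[1] = {{0,4},{1},{2},{3},{5,7},{6}}
  P[2] = {{0},{1},{2},{3},{4},{5,7},{6}}
Fixed point at round 3; 7 class(es).
5∈{5,7}, 7∈{5,7}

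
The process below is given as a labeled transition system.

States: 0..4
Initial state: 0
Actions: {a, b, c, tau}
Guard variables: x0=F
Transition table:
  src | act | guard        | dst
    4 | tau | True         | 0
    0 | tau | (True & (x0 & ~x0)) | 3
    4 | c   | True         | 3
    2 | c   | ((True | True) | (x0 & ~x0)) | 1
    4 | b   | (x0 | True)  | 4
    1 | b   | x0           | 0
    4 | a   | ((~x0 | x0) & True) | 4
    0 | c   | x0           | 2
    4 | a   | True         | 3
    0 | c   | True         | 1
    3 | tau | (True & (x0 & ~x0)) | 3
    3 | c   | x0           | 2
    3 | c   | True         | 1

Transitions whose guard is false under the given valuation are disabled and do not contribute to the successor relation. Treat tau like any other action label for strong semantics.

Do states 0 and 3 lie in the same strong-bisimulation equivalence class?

Refine partition for ~:
  round 0: {{0,1,2,3,4}}
  round 1: {{0,2,3},{1},{4}}
stable after 2 split(s): 3 block(s)
[0]={0,2,3}  [3]={0,2,3}

Answer: BISIMILAR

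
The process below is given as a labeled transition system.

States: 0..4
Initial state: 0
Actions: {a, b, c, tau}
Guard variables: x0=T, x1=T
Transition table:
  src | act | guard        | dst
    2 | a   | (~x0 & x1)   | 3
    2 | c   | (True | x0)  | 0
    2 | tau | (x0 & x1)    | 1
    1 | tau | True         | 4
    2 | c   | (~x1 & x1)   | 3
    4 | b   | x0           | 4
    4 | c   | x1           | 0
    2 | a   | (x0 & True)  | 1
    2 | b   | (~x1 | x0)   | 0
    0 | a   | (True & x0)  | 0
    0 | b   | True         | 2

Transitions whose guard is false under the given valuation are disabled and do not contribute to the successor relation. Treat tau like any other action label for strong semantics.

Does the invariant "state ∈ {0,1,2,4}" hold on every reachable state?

Answer: INVARIANT HOLDS

Trace:
Allowed set {0,1,2,4}
R = {0,1,2,4}
  0: safe
  1: safe
  2: safe
  4: safe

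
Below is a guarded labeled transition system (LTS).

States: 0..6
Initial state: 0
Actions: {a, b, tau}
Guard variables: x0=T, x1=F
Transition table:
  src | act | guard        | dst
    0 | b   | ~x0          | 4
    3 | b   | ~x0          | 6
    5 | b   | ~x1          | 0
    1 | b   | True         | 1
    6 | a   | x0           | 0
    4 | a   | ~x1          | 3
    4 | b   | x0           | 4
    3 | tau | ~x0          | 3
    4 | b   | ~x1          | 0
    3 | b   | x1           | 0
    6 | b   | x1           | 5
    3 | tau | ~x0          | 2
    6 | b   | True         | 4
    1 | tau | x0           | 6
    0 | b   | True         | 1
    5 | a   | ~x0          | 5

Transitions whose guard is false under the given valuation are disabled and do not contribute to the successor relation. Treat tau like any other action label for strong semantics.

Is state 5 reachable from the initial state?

Answer: UNREACHABLE

Trace:
After dropping false guards: 9 live edges.
depth 0: {0}
depth 1: {1}  now seen {0,1}
depth 2: {6}  now seen {0,1,6}
depth 3: {4}  now seen {0,1,4,6}
depth 4: {3}  now seen {0,1,3,4,6}
Reachable = {0,1,3,4,6}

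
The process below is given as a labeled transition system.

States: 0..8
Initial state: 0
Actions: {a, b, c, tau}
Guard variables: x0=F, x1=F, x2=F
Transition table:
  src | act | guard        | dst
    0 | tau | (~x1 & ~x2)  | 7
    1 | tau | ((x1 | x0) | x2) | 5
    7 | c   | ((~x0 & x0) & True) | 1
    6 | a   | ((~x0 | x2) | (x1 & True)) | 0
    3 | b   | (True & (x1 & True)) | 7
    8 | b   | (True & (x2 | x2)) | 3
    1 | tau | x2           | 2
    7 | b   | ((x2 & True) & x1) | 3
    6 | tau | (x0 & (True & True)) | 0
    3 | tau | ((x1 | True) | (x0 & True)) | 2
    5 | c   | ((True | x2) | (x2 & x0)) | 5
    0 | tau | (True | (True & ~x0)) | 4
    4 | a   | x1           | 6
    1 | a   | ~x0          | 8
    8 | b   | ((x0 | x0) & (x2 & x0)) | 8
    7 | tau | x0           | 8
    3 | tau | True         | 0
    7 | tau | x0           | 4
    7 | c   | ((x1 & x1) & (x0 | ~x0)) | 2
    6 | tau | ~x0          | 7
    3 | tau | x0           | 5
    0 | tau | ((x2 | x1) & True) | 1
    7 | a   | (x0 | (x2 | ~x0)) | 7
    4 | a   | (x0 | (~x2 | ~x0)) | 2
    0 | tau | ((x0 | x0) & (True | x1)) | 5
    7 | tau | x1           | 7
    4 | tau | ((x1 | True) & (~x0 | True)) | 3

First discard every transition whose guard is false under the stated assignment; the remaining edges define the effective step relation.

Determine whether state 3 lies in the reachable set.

11 transition(s) survive guard evaluation.
L0 = {0}
L1 = {4,7}  now seen {0,4,7}
L2 = {2,3}  now seen {0,2,3,4,7}
Reach set: {0,2,3,4,7}
Path to 3: tau·tau

Answer: REACHABLE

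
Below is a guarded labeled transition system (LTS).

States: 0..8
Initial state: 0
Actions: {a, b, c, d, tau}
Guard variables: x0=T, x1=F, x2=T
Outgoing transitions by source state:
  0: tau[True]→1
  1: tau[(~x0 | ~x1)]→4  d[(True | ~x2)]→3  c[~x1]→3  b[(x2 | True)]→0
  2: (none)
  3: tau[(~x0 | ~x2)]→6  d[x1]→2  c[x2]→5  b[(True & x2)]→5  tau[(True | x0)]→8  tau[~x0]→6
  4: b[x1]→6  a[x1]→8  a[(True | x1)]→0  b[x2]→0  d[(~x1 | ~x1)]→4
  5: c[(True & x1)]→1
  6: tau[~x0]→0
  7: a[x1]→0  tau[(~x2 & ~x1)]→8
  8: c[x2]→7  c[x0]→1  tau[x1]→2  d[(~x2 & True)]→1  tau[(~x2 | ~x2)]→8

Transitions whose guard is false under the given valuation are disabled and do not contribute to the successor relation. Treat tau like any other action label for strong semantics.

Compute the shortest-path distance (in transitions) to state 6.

Answer: UNREACHABLE

Working:
Layered search for 6:
  Layer 0: {0}
  Layer 1: {1}
  Layer 2: {3,4}
  Layer 3: {5,8}
  Layer 4: {7}
6 never appears.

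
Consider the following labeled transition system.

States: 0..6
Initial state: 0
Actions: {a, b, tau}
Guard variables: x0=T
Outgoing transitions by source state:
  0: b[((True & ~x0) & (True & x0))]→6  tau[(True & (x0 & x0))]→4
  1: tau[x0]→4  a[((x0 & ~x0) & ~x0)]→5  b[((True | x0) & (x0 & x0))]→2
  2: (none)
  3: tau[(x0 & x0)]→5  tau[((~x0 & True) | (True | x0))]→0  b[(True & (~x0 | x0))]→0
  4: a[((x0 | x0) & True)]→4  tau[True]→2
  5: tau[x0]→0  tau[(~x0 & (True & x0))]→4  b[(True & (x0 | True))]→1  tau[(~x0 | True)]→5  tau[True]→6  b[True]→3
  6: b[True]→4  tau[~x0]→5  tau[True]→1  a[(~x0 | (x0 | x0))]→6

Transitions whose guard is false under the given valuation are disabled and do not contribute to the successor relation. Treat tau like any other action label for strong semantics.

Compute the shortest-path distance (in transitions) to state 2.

Layered search for 2:
  depth 0: {0}
  depth 1: {4}
  depth 2: {2}
depth(2)=2, e.g. tau·tau

Answer: 2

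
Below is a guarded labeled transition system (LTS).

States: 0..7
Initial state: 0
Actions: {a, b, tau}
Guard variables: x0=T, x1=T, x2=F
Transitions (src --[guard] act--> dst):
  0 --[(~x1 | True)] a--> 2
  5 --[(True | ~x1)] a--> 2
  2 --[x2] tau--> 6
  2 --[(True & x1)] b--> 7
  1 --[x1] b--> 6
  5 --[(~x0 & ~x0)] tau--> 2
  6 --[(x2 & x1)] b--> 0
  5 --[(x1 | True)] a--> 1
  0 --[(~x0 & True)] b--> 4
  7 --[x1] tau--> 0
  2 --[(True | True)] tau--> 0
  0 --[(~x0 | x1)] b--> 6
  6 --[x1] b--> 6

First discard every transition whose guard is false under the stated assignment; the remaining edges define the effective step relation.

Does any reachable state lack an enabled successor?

R = {0,2,6,7}
  0: a→2  b→6  [2 out]
  2: b→7  tau→0  [2 out]
  6: b→6  [1 out]
  7: tau→0  [1 out]

Answer: DEADLOCK-FREE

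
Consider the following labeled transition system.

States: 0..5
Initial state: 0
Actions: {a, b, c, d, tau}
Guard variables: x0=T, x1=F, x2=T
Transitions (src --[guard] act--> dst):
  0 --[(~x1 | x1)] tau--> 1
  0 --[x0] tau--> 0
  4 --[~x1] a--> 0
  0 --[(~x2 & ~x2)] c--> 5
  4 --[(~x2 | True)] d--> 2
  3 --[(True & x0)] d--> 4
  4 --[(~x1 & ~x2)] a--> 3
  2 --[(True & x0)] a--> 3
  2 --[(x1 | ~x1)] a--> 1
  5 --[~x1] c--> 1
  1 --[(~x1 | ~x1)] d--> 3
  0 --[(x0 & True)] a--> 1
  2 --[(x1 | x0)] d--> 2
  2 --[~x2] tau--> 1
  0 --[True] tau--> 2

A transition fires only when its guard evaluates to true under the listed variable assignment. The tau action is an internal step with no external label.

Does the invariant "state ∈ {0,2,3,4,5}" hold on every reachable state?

Answer: INVARIANT VIOLATED at state 1

Trace:
Allowed set {0,2,3,4,5}
Reach set: {0,1,2,3,4}
  0: ✓
  1: ✗ unsafe
  2: ✓
  3: ✓
  4: ✓
witness against invariant: tau → 1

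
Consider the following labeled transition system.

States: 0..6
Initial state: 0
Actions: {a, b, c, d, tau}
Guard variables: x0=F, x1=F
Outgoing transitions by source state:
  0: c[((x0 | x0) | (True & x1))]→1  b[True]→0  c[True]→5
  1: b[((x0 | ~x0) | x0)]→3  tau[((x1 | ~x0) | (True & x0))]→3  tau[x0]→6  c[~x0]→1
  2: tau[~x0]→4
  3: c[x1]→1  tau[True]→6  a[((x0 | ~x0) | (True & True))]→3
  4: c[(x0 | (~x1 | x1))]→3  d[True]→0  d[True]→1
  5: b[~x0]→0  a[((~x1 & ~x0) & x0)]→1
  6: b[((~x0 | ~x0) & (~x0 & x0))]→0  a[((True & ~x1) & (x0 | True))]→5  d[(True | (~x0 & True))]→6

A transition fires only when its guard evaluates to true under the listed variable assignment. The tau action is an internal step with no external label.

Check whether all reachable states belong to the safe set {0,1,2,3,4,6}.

Answer: INVARIANT VIOLATED at state 5

Analysis:
Inv-set: {0,1,2,3,4,6}
Reachable = {0,5}
  0: ok
  5: outside
counterexample path to 5: c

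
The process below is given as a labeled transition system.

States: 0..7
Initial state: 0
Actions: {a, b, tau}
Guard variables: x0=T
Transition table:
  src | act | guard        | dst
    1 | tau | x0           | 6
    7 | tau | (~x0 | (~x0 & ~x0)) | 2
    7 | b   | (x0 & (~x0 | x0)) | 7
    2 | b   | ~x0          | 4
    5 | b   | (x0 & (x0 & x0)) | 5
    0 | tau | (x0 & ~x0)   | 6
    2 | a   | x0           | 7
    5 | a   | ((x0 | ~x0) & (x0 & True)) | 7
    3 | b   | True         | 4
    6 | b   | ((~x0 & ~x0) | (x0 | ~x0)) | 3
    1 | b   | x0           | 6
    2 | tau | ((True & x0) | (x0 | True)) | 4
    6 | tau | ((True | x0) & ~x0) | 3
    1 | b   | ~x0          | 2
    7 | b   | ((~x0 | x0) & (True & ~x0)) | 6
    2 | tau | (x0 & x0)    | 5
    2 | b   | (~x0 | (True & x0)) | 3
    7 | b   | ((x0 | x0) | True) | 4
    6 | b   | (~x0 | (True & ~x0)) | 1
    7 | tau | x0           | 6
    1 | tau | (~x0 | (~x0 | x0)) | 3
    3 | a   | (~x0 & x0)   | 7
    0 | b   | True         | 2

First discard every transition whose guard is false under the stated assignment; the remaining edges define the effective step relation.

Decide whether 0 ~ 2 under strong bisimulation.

Answer: NOT BISIMILAR

Analysis:
Refine partition for ~:
  P[0] = {{0,1,2,3,4,5,6,7}}
  P[1] = {{0,3,6},{1,7},{2},{4},{5}}
  P[2] = {{0},{1},{2},{3},{4},{5},{6},{7}}
8 equivalence class(es) (converged in 3)
class of 0: {0}; class of 2: {2}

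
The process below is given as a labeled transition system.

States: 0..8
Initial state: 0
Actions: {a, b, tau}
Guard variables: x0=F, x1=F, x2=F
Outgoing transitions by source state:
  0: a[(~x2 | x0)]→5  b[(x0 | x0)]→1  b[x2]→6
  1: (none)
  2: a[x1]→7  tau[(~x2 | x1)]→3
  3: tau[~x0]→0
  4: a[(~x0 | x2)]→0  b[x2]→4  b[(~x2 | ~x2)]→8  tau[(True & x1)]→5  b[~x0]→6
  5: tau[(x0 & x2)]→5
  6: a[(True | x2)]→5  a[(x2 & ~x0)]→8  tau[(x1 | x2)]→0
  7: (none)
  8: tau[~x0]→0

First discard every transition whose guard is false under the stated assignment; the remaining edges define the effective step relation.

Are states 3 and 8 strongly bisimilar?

Bisimulation quotient by refinement:
  π0 = {{0,1,2,3,4,5,6,7,8}}
  π1 = {{0,6},{1,5,7},{2,3,8},{4}}
  π2 = {{0,6},{1,5,7},{2},{3,8},{4}}
Fixed point at round 3; 5 class(es).
[3]={3,8}  [8]={3,8}

Answer: BISIMILAR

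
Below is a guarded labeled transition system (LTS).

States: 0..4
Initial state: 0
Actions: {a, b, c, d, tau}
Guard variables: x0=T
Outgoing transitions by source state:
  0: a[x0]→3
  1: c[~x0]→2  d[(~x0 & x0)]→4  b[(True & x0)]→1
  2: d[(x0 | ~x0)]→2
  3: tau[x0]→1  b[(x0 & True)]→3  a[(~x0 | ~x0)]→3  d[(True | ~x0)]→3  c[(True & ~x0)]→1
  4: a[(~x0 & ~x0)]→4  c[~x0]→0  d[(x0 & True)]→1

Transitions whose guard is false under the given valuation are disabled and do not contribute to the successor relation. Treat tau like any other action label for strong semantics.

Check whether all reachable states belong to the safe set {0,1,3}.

Safe = {0,1,3}
Reachable = {0,1,3}
  0: ✓
  1: ✓
  3: ✓

Answer: INVARIANT HOLDS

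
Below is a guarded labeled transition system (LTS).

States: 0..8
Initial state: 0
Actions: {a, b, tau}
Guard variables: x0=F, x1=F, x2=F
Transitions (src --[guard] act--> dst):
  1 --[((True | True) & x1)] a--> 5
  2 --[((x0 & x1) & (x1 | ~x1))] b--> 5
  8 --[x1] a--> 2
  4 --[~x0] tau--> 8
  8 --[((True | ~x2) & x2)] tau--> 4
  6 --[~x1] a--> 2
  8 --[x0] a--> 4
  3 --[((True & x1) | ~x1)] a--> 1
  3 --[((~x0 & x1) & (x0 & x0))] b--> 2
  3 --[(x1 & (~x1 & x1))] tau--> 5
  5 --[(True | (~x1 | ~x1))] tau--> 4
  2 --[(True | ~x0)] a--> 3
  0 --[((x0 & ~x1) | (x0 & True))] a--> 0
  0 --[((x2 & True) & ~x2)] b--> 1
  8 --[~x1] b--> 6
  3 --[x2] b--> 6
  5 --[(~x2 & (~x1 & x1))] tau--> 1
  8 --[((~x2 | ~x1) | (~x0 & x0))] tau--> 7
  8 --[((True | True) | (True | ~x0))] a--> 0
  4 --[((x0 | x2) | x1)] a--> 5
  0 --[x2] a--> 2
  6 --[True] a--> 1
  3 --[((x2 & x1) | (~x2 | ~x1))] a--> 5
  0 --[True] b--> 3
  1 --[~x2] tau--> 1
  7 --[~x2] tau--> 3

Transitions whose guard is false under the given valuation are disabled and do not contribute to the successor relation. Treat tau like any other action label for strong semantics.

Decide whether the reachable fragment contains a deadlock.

Answer: DEADLOCK-FREE

Trace:
Reachable = {0,1,2,3,4,5,6,7,8}
  0: b→3  [deg 1]
  1: tau→1  [deg 1]
  2: a→3  [deg 1]
  3: a→1  a→5  [deg 2]
  4: tau→8  [deg 1]
  5: tau→4  [deg 1]
  6: a→1  a→2  [deg 2]
  7: tau→3  [deg 1]
  8: a→0  b→6  tau→7  [deg 3]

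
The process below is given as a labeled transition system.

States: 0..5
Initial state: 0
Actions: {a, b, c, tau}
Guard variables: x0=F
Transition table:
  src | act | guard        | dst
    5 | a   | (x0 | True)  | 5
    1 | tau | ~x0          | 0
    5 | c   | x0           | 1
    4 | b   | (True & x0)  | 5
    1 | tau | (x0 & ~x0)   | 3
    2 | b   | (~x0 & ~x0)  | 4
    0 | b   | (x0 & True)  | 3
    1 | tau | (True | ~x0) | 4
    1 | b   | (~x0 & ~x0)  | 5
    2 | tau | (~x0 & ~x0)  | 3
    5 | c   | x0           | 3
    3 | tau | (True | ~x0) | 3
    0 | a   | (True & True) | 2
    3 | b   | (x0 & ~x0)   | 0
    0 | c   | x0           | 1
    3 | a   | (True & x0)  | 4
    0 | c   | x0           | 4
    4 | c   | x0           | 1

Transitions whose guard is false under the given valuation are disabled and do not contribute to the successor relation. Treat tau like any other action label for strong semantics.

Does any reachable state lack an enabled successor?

Reachable = {0,2,3,4}
  0: a→2  [deg 1]
  2: b→4  tau→3  [deg 2]
  3: tau→3  [deg 1]
  4: ∅  [deadlock]
trace reaching 4: a·b

Answer: DEADLOCK at state 4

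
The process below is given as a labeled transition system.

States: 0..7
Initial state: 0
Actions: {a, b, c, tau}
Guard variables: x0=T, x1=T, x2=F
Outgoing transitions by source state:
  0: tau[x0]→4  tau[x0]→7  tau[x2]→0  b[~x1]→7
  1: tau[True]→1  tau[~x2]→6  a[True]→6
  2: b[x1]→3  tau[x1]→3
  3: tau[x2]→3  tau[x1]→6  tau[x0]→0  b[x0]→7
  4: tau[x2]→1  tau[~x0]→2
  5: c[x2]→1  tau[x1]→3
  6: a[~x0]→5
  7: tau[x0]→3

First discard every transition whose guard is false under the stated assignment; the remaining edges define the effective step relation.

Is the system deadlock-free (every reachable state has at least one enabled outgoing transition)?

R = {0,3,4,6,7}
  0: tau→4  tau→7  [2 out]
  3: b→7  tau→0  tau→6  [3 out]
  4: ∅  [deadlock]
  6: ∅  [deadlock]
  7: tau→3  [1 out]
Path to 4: tau

Answer: DEADLOCK at state 4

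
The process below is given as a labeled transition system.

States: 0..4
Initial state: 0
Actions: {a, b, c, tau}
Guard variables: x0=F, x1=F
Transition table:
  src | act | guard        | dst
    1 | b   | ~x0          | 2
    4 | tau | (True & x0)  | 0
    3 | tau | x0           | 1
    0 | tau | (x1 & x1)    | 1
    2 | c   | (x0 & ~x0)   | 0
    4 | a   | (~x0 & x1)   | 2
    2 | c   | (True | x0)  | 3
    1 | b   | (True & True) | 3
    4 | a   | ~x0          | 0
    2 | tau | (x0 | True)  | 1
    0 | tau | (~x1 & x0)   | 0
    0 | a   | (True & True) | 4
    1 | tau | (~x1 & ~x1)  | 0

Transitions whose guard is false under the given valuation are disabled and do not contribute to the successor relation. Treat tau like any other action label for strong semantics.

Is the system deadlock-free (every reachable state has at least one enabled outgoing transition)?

Answer: DEADLOCK-FREE

Working:
Reach set: {0,4}
  0: a→4  [1 out]
  4: a→0  [1 out]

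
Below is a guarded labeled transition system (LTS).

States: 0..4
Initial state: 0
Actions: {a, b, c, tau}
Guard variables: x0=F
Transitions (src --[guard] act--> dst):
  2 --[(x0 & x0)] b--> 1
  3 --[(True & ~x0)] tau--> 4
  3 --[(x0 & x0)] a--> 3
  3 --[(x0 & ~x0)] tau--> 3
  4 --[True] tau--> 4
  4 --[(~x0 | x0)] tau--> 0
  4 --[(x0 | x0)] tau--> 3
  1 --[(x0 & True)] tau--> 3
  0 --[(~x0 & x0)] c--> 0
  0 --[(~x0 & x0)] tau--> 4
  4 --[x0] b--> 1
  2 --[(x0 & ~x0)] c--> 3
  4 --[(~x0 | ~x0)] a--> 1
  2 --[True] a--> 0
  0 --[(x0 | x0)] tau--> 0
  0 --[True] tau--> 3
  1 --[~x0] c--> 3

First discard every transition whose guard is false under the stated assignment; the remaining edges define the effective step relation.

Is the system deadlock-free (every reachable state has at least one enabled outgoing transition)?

Reach set: {0,1,3,4}
  0: tau→3  [deg 1]
  1: c→3  [deg 1]
  3: tau→4  [deg 1]
  4: a→1  tau→0  tau→4  [deg 3]

Answer: DEADLOCK-FREE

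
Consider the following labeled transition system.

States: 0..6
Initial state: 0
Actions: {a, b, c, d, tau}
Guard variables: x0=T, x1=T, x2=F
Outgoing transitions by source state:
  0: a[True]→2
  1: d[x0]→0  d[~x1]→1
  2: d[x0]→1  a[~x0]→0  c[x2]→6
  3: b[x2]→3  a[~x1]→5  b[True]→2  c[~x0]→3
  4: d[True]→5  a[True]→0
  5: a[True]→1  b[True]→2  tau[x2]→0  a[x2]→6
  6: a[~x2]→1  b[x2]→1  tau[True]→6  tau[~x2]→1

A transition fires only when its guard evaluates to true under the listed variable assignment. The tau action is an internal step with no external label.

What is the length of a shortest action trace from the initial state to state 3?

Answer: UNREACHABLE

Analysis:
Breadth-first toward 3:
  L0 = {0}
  L1 = {2}
  L2 = {1}
3 never appears.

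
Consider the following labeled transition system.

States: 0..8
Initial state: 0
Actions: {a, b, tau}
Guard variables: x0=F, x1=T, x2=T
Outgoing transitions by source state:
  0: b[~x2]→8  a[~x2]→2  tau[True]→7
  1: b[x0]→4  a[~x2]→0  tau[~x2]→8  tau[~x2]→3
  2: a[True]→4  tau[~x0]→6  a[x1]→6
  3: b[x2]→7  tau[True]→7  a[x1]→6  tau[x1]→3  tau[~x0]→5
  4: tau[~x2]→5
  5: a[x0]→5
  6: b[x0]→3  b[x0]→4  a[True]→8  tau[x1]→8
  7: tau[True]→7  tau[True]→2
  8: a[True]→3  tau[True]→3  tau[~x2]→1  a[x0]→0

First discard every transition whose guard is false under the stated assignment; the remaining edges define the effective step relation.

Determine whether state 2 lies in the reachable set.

15 transition(s) survive guard evaluation.
depth 0: {0}
depth 1: {7}  now seen {0,7}
depth 2: {2}  now seen {0,2,7}
depth 3: {4,6}  now seen {0,2,4,6,7}
depth 4: {8}  now seen {0,2,4,6,7,8}
depth 5: {3}  now seen {0,2,3,4,6,7,8}
depth 6: {5}  now seen {0,2,3,4,5,6,7,8}
R = {0,2,3,4,5,6,7,8}
trace reaching 2: tau·tau

Answer: REACHABLE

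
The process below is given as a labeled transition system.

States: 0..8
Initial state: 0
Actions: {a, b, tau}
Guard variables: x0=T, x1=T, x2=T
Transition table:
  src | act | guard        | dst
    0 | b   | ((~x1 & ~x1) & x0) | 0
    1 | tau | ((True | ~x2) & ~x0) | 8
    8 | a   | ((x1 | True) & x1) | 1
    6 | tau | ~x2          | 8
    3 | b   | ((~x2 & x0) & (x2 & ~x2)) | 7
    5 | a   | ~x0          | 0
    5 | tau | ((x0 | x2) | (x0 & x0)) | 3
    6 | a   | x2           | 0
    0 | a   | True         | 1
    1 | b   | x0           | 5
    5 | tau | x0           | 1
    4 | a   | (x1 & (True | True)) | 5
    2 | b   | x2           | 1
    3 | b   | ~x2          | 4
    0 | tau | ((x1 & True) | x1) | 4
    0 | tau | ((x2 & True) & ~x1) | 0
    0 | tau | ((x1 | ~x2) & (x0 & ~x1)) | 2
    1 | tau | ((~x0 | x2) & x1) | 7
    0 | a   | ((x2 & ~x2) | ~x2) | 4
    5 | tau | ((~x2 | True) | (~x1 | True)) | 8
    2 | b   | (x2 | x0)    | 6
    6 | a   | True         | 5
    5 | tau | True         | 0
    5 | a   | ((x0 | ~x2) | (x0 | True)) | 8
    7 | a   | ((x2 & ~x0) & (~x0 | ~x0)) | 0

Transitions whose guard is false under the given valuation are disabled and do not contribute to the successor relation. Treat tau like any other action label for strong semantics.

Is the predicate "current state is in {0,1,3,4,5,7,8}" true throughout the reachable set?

Inv-set: {0,1,3,4,5,7,8}
Reach set: {0,1,3,4,5,7,8}
  0: ✓
  1: ✓
  3: ✓
  4: ✓
  5: ✓
  7: ✓
  8: ✓

Answer: INVARIANT HOLDS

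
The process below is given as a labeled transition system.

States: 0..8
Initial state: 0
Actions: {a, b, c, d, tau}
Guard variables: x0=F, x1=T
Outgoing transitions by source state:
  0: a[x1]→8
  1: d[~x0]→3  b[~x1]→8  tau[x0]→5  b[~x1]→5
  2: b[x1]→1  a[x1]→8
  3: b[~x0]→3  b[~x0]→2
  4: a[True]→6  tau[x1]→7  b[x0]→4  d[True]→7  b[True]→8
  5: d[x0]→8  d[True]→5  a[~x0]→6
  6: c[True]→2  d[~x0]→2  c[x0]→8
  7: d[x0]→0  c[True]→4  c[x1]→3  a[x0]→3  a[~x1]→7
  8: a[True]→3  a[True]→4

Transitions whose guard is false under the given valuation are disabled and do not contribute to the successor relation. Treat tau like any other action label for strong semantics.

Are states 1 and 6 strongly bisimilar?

Bisimulation quotient by refinement:
  P[0] = {{0,1,2,3,4,5,6,7,8}}
  P[1] = {{0,8},{1},{2},{3},{4},{5},{6},{7}}
  P[2] = {{0},{1},{2},{3},{4},{5},{6},{7},{8}}
9 equivalence class(es) (converged in 3)
1∈{1}, 6∈{6}

Answer: NOT BISIMILAR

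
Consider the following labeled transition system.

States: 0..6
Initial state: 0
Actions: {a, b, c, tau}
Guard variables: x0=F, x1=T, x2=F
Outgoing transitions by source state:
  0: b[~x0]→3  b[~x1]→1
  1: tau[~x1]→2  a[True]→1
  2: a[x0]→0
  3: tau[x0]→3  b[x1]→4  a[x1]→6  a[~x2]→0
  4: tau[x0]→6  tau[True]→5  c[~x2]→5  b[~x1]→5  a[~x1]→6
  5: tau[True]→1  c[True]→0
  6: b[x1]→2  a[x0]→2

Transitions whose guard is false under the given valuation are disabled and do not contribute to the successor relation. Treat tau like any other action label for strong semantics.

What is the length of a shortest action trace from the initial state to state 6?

Breadth-first toward 6:
  L0 = {0}
  L1 = {3}
  L2 = {4,6}
depth(6)=2, e.g. b·a

Answer: 2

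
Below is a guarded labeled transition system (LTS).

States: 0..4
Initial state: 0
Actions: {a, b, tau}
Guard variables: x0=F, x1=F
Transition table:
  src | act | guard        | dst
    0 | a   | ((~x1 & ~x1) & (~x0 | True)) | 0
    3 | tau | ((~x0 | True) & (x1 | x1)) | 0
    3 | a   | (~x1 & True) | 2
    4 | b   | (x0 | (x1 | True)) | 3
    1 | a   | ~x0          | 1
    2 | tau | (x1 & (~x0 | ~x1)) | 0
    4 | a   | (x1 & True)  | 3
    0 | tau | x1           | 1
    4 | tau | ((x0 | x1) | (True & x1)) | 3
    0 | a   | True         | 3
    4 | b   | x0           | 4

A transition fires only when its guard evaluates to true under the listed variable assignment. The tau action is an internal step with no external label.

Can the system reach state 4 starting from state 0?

Guard filter leaves 5 enabled edge(s).
Layer 0: {0}
Layer 1: {3}  cumulative {0,3}
Layer 2: {2}  cumulative {0,2,3}
R = {0,2,3}

Answer: UNREACHABLE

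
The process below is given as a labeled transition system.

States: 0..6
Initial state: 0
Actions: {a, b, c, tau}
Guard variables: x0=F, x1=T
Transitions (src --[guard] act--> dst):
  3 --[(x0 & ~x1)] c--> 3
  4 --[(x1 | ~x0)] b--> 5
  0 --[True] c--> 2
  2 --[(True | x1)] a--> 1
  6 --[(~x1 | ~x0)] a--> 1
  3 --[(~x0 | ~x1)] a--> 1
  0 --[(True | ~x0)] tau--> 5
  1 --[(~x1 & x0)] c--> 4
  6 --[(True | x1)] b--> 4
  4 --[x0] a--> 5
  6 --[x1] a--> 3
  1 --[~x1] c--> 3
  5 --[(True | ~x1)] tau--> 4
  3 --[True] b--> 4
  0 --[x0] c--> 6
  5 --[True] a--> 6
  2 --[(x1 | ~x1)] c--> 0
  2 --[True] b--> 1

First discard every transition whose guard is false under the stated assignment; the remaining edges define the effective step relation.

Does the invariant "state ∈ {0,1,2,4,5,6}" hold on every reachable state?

Answer: INVARIANT VIOLATED at state 3

Trace:
Inv-set: {0,1,2,4,5,6}
Reach set: {0,1,2,3,4,5,6}
  0: ✓
  1: ✓
  2: ✓
  3: VIOLATES
  4: ✓
  5: ✓
  6: ✓
reach 3 via tau·a·a — violates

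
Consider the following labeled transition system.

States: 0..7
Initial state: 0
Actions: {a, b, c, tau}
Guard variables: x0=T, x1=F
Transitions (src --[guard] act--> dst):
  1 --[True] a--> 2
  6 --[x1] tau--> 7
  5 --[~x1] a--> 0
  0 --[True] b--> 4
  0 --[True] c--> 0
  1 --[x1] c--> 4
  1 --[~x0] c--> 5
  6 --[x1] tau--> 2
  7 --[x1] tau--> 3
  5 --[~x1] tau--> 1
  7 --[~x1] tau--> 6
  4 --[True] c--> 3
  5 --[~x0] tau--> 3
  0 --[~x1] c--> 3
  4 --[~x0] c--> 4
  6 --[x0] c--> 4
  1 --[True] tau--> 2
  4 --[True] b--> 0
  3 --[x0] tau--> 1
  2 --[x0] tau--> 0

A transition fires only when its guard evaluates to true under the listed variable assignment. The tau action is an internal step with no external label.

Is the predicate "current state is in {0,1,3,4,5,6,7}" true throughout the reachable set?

Allowed set {0,1,3,4,5,6,7}
Reachable = {0,1,2,3,4}
  0: safe
  1: safe
  2: outside
  3: safe
  4: safe
witness against invariant: c·tau·a → 2

Answer: INVARIANT VIOLATED at state 2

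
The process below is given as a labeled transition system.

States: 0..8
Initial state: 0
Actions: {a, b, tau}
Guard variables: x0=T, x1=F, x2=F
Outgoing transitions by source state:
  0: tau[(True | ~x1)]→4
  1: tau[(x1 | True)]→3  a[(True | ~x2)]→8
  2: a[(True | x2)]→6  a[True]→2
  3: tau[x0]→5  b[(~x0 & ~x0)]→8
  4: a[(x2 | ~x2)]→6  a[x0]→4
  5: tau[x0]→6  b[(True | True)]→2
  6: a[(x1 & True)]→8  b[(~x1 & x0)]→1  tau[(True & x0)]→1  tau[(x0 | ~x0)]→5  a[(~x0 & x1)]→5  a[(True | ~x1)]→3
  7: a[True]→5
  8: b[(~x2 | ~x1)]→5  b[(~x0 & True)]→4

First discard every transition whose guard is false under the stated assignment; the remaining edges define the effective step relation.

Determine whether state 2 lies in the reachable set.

Guard filter leaves 16 enabled edge(s).
Layer 0: {0}
Layer 1: {4}  total {0,4}
Layer 2: {6}  total {0,4,6}
Layer 3: {1,3,5}  total {0,1,3,4,5,6}
Layer 4: {2,8}  total {0,1,2,3,4,5,6,8}
Reachable = {0,1,2,3,4,5,6,8}
witness 2: tau·a·tau·b

Answer: REACHABLE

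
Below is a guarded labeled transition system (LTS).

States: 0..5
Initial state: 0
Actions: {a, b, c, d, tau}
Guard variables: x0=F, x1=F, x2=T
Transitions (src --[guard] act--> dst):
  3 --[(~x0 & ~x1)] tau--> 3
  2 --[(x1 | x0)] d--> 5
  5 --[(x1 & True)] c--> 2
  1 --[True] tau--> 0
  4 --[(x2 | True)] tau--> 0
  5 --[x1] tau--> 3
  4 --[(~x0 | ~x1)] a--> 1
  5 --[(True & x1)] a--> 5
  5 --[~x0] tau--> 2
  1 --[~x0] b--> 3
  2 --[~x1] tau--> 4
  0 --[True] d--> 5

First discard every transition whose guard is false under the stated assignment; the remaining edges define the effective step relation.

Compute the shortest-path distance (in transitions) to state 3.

Breadth-first toward 3:
  depth 0: {0}
  depth 1: {5}
  depth 2: {2}
  depth 3: {4}
  depth 4: {1}
  depth 5: {3}
depth(3)=5, e.g. d·tau·tau·a·b

Answer: 5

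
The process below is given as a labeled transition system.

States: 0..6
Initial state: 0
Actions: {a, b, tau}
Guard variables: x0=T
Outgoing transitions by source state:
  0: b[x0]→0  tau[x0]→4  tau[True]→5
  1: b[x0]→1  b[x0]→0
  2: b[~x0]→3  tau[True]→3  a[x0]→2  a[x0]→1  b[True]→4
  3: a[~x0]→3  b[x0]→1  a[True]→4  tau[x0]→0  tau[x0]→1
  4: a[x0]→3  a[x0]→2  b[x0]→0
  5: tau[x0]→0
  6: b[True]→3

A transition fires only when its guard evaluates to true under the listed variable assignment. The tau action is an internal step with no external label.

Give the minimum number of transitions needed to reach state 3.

Answer: 2

Trace:
Breadth-first toward 3:
  L0 = {0}
  L1 = {4,5}
  L2 = {2,3}
first hit 3 at d=2 via tau·a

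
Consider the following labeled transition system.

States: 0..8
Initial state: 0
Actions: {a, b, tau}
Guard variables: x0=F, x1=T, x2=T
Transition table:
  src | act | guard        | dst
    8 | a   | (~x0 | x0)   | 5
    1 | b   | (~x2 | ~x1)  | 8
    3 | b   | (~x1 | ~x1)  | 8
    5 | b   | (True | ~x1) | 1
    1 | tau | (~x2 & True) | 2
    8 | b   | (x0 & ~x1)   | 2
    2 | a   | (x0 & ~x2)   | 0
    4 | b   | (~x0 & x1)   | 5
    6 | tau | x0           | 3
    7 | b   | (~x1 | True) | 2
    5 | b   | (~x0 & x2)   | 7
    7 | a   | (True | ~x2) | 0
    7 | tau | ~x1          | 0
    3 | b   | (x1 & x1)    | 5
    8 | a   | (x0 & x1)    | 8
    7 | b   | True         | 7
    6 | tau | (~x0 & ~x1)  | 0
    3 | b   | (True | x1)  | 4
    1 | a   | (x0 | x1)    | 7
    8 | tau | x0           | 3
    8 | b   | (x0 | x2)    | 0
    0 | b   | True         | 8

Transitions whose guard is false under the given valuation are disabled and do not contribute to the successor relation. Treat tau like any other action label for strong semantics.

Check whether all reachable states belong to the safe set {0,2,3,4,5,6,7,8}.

Answer: INVARIANT VIOLATED at state 1

Analysis:
Safe = {0,2,3,4,5,6,7,8}
Reach set: {0,1,2,5,7,8}
  0: ✓
  1: outside
  2: ✓
  5: ✓
  7: ✓
  8: ✓
counterexample path to 1: b·a·b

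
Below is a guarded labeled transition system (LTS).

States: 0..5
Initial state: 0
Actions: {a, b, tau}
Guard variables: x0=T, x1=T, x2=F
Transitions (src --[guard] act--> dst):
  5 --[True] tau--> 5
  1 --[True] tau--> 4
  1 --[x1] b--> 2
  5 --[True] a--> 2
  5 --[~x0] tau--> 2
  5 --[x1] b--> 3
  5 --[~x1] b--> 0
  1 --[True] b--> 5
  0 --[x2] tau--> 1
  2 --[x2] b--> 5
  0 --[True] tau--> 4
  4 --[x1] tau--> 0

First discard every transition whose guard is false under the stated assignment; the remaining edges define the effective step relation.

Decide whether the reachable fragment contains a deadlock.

Reachable = {0,4}
  0: tau→4  [deg 1]
  4: tau→0  [deg 1]

Answer: DEADLOCK-FREE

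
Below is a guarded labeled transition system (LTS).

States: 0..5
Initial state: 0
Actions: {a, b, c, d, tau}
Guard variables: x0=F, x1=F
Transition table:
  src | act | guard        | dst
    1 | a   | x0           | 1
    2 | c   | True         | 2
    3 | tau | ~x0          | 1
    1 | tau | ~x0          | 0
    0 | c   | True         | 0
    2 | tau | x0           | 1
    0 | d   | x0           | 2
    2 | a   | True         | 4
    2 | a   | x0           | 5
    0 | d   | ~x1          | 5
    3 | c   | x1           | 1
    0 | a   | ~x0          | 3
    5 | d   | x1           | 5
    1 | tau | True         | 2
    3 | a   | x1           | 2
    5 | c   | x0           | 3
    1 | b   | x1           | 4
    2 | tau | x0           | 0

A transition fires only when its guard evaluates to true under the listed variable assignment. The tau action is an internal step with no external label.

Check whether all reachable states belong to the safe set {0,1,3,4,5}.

Allowed set {0,1,3,4,5}
Reach set: {0,1,2,3,4,5}
  0: safe
  1: safe
  2: ✗ unsafe
  3: safe
  4: safe
  5: safe
witness against invariant: a·tau·tau → 2

Answer: INVARIANT VIOLATED at state 2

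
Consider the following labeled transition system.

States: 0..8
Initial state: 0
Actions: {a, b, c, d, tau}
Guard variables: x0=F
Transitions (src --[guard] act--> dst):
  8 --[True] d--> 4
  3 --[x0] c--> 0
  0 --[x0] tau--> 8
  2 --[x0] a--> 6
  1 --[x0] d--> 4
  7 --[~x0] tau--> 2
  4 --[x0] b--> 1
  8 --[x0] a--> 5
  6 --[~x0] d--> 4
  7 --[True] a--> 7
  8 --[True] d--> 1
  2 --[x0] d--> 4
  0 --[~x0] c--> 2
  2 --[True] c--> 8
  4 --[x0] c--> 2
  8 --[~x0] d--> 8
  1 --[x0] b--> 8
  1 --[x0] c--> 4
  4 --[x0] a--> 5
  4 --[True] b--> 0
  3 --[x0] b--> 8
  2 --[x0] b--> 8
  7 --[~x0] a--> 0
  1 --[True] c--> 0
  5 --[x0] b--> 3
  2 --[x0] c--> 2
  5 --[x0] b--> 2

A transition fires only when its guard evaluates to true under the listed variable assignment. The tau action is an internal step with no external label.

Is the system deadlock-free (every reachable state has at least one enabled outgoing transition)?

Reachable = {0,1,2,4,8}
  0: c→2  [1 out]
  1: c→0  [1 out]
  2: c→8  [1 out]
  4: b→0  [1 out]
  8: d→1  d→4  d→8  [3 out]

Answer: DEADLOCK-FREE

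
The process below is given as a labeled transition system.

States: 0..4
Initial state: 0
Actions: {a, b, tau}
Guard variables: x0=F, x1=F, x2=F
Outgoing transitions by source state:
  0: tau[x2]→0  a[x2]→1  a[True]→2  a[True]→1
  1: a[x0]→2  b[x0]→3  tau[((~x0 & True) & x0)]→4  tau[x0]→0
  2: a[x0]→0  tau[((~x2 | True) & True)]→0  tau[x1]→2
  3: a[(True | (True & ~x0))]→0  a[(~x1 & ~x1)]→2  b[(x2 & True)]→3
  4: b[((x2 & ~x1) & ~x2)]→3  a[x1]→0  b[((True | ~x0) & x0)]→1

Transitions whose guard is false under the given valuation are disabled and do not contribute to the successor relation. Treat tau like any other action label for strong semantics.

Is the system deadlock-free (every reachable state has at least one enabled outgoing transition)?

Answer: DEADLOCK at state 1

Analysis:
Reachable = {0,1,2}
  0: a→1  a→2  [2 exit(s)]
  1: ∅  [no exit]
  2: tau→0  [1 exit(s)]
trace reaching 1: a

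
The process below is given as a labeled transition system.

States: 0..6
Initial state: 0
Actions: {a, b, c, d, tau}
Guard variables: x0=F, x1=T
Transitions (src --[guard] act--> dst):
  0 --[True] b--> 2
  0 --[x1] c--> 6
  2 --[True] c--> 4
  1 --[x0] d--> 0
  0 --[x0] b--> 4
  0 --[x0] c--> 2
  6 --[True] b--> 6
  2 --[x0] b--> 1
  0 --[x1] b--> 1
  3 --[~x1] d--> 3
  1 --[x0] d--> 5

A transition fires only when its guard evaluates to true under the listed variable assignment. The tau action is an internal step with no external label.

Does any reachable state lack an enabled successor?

Answer: DEADLOCK at state 1

Working:
R = {0,1,2,4,6}
  0: b→1  b→2  c→6  [3 exit(s)]
  1: ∅  [no exit]
  2: c→4  [1 exit(s)]
  4: ∅  [no exit]
  6: b→6  [1 exit(s)]
Path to 1: b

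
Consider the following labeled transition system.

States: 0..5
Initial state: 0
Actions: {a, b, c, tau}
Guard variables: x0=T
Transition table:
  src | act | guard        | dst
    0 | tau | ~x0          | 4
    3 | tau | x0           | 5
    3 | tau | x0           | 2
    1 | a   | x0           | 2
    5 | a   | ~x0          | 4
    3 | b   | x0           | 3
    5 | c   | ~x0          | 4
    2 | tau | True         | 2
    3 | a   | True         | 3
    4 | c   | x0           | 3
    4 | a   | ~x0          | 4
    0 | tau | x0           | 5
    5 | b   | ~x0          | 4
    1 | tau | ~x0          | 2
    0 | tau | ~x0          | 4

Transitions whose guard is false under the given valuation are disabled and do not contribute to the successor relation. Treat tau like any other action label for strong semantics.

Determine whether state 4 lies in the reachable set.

After dropping false guards: 8 live edges.
depth 0: {0}
depth 1: {5}  now seen {0,5}
Reach set: {0,5}

Answer: UNREACHABLE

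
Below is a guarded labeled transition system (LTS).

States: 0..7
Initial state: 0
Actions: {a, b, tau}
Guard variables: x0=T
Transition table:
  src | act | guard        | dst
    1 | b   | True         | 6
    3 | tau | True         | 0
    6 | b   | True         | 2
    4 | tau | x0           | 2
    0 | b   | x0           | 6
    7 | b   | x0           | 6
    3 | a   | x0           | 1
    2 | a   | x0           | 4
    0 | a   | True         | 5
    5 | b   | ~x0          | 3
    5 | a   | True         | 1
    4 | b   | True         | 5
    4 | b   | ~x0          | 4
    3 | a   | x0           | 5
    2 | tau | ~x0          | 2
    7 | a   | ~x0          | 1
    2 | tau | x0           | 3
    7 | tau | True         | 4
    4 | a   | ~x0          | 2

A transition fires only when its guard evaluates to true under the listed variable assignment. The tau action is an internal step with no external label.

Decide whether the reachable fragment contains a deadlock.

Reachable = {0,1,2,3,4,5,6}
  0: a→5  b→6  [deg 2]
  1: b→6  [deg 1]
  2: a→4  tau→3  [deg 2]
  3: a→1  a→5  tau→0  [deg 3]
  4: b→5  tau→2  [deg 2]
  5: a→1  [deg 1]
  6: b→2  [deg 1]

Answer: DEADLOCK-FREE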